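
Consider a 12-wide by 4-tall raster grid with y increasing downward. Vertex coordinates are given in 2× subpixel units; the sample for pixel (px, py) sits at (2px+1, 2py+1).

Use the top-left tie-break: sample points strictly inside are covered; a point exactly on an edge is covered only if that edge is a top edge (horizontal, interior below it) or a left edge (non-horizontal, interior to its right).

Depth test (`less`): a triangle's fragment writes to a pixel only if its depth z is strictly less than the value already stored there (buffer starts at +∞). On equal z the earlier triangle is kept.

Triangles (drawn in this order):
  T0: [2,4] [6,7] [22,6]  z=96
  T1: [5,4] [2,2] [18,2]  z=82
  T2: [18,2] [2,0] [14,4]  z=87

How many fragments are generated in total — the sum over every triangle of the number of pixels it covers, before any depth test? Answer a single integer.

T0:
  2·area = 52  (B↔C swapped to make it positive)
  edge (2, 4)→(22, 6): d=(20,2) right/bottom  bias=-1
  edge (22, 6)→(6, 7): d=(-16,1) right/bottom  bias=-1
  edge (6, 7)→(2, 4): d=(-4,-3) top-left  bias=+0
    (2,2)@(5, 5): e=[14,33,5] → █
    (3,2)@(7, 5): e=[10,31,11] → █
    (4,2)@(9, 5): e=[6,29,17] → █
    (5,2)@(11, 5): e=[2,27,23] → █
    (6,2)@(13, 5): e=[-2,25,29] → ·
    (2,3)@(5, 7): e=[54,1,-3] → ·
    (3,3)@(7, 7): e=[50,-1,3] → ·
    (4,3)@(9, 7): e=[46,-3,9] → ·
    (5,3)@(11, 7): e=[42,-5,15] → ·
  covered (4 px):
    · · · · · · · · · · · ·
    · · · · · · · · · · · ·
    · · █ █ █ █ · · · · · ·
    · · · · · · · · · · · ·
T1:
  2·area = 32
  edge (5, 4)→(2, 2): d=(-3,-2) top-left  bias=+0
  edge (2, 2)→(18, 2): d=(16,0) top-left  bias=+0
  edge (18, 2)→(5, 4): d=(-13,2) right/bottom  bias=-1
    (2,1)@(5, 3): e=[3,16,13] → █
    (3,1)@(7, 3): e=[7,16,9] → █
    (4,1)@(9, 3): e=[11,16,5] → █
    (5,1)@(11, 3): e=[15,16,1] → █
    (6,1)@(13, 3): e=[19,16,-3] → ·
    (2,2)@(5, 5): e=[-3,48,-13] → ·
    (3,2)@(7, 5): e=[1,48,-17] → ·
    (4,2)@(9, 5): e=[5,48,-21] → ·
    (5,2)@(11, 5): e=[9,48,-25] → ·
  covered (4 px):
    · · · · · · · · · · · ·
    · · █ █ █ █ · · · · · ·
    · · · · · · · · · · · ·
    · · · · · · · · · · · ·
T2:
  2·area = 40  (B↔C swapped to make it positive)
  edge (18, 2)→(14, 4): d=(-4,2) right/bottom  bias=-1
  edge (14, 4)→(2, 0): d=(-12,-4) top-left  bias=+0
  edge (2, 0)→(18, 2): d=(16,2) right/bottom  bias=-1
    (2,0)@(5, 1): e=[30,0,10] → █  [on edge]
    (3,0)@(7, 1): e=[26,8,6] → █
    (4,0)@(9, 1): e=[22,16,2] → █
    (5,0)@(11, 1): e=[18,24,-2] → ·
    (2,1)@(5, 3): e=[22,-24,42] → ·
    (3,1)@(7, 3): e=[18,-16,38] → ·
    (4,1)@(9, 3): e=[14,-8,34] → ·
    (5,1)@(11, 3): e=[10,0,30] → █  [on edge]
    (6,1)@(13, 3): e=[6,8,26] → █
    (7,1)@(15, 3): e=[2,16,22] → █
    (8,1)@(17, 3): e=[-2,24,18] → ·
    (5,2)@(11, 5): e=[2,-24,62] → ·
    (8,2)@(17, 5): e=[-10,0,50] → ·  [on edge]
    (11,3)@(23, 7): e=[-30,0,70] → ·  [on edge]
  covered (6 px):
    · · █ █ █ · · · · · · ·
    · · · · · █ █ █ · · · ·
    · · · · · · · · · · · ·
    · · · · · · · · · · · ·

Result: 14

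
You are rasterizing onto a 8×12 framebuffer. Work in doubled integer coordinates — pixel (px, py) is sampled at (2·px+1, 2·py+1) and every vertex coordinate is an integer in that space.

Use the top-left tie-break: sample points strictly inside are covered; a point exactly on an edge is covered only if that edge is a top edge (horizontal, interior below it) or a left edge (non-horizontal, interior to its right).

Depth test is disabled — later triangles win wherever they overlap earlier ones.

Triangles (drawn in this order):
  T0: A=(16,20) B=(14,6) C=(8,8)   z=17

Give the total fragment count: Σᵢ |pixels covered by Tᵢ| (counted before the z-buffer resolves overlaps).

T0:
  2·area = 88  (B↔C swapped to make it positive)
  edge (16, 20)→(8, 8): d=(-8,-12) top-left  bias=+0
  edge (8, 8)→(14, 6): d=(6,-2) top-left  bias=+0
  edge (14, 6)→(16, 20): d=(2,14) right/bottom  bias=-1
    (5,3)@(11, 7): e=[44,0,44] → #  [on edge]
    (6,3)@(13, 7): e=[68,4,16] → #
    (7,3)@(15, 7): e=[92,8,-12] → ·
    (2,4)@(5, 9): e=[-44,0,132] → ·  [on edge]
    (4,4)@(9, 9): e=[4,8,76] → #
    (7,4)@(15, 9): e=[76,20,-8] → ·
    (4,5)@(9, 11): e=[-12,20,80] → ·
    (5,5)@(11, 11): e=[12,24,52] → #
    (7,5)@(15, 11): e=[60,32,-4] → ·
    (5,6)@(11, 13): e=[-4,36,56] → ·
    (6,6)@(13, 13): e=[20,40,28] → #
    (7,6)@(15, 13): e=[44,44,0] → ·  [on edge]
  covered (11 px):
    · · · · · · · ·
    · · · · · · · ·
    · · · · · · · ·
    · · · · · # # ·
    · · · · # # # ·
    · · · · · # # ·
    · · · · · · # ·
    · · · · · · # #
    · · · · · · · #
    · · · · · · · ·
    · · · · · · · ·
    · · · · · · · ·

Result: 11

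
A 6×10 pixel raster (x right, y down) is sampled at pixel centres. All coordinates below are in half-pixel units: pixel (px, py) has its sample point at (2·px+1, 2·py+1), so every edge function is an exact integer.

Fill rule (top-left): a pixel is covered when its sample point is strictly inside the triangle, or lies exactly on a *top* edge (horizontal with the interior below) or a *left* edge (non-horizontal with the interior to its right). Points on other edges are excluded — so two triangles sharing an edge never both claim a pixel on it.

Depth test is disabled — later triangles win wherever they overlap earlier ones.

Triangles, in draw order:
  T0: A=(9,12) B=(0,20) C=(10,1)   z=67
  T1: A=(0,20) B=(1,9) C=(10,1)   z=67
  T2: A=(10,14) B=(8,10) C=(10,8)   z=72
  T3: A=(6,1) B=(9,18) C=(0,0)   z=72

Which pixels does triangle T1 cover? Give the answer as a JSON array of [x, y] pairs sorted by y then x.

T0:
  2·area = 91
  edge (9, 12)→(0, 20): d=(-9,8) right/bottom  bias=-1
  edge (0, 20)→(10, 1): d=(10,-19) top-left  bias=+0
  edge (10, 1)→(9, 12): d=(-1,11) right/bottom  bias=-1
    (4,1)@(9, 3): e=[81,1,9] → #
    (5,1)@(11, 3): e=[65,39,-13] → ·
    (4,2)@(9, 5): e=[63,21,7] → #
    (5,2)@(11, 5): e=[47,59,-15] → ·
    (3,3)@(7, 7): e=[61,3,27] → #
    (5,3)@(11, 7): e=[29,79,-17] → ·
    (3,4)@(7, 9): e=[43,23,25] → #
    (5,4)@(11, 9): e=[11,99,-19] → ·
    (2,5)@(5, 11): e=[41,5,45] → #
    (5,5)@(11, 11): e=[-7,119,-21] → ·
    (2,6)@(5, 13): e=[23,25,43] → #
    (4,6)@(9, 13): e=[-9,101,-1] → ·
  covered (15 px):
    · · · · · ·
    · · · · # ·
    · · · · # ·
    · · · # # ·
    · · · # # ·
    · · # # # ·
    · · # # · ·
    · # # · · ·
    · # · · · ·
    # · · · · ·
T1:
  2·area = 91
  edge (0, 20)→(1, 9): d=(1,-11) top-left  bias=+0
  edge (1, 9)→(10, 1): d=(9,-8) top-left  bias=+0
  edge (10, 1)→(0, 20): d=(-10,19) right/bottom  bias=-1
    (3,2)@(7, 5): e=[62,12,17] → #
    (4,2)@(9, 5): e=[84,28,-21] → ·
    (2,3)@(5, 7): e=[42,14,35] → #
    (3,3)@(7, 7): e=[64,30,-3] → ·
    (0,4)@(1, 9): e=[0,0,91] → #  [on edge]
    (1,4)@(3, 9): e=[22,16,53] → #
    (3,4)@(7, 9): e=[66,48,-23] → ·
    (0,5)@(1, 11): e=[2,18,71] → #
    (2,5)@(5, 11): e=[46,50,-5] → ·
    (0,6)@(1, 13): e=[4,36,51] → #
    (2,6)@(5, 13): e=[48,68,-25] → ·
    (0,7)@(1, 15): e=[6,54,31] → #
  covered (11 px):
    · · · · · ·
    · · · · · ·
    · · · # · ·
    · · # · · ·
    # # # · · ·
    # # · · · ·
    # # · · · ·
    # · · · · ·
    # · · · · ·
    · · · · · ·
T2:
  2·area = 12
  edge (10, 14)→(8, 10): d=(-2,-4) top-left  bias=+0
  edge (8, 10)→(10, 8): d=(2,-2) top-left  bias=+0
  edge (10, 8)→(10, 14): d=(0,6) right/bottom  bias=-1
    (5,3)@(11, 7): e=[18,0,-6] → ·  [on edge]
    (4,4)@(9, 9): e=[6,0,6] → #  [on edge]
    (5,4)@(11, 9): e=[14,4,-6] → ·
    (3,5)@(7, 11): e=[-6,0,18] → ·  [on edge]
    (4,5)@(9, 11): e=[2,4,6] → #
    (5,5)@(11, 11): e=[10,8,-6] → ·
    (2,6)@(5, 13): e=[-18,0,30] → ·  [on edge]
    (4,6)@(9, 13): e=[-2,8,6] → ·
    (1,7)@(3, 15): e=[-30,0,42] → ·  [on edge]
    (0,8)@(1, 17): e=[-42,0,54] → ·  [on edge]
  covered (2 px):
    · · · · · ·
    · · · · · ·
    · · · · · ·
    · · · · · ·
    · · · · # ·
    · · · · # ·
    · · · · · ·
    · · · · · ·
    · · · · · ·
    · · · · · ·
T3:
  2·area = 99
  edge (6, 1)→(9, 18): d=(3,17) right/bottom  bias=-1
  edge (9, 18)→(0, 0): d=(-9,-18) top-left  bias=+0
  edge (0, 0)→(6, 1): d=(6,1) right/bottom  bias=-1
    (0,0)@(1, 1): e=[85,9,5] → #
    (1,0)@(3, 1): e=[51,45,3] → #
    (2,0)@(5, 1): e=[17,81,1] → #
    (3,0)@(7, 1): e=[-17,117,-1] → ·
    (0,1)@(1, 3): e=[91,-9,17] → ·
    (1,1)@(3, 3): e=[57,27,15] → #
    (3,1)@(7, 3): e=[-11,99,11] → ·
    (1,2)@(3, 5): e=[63,9,27] → #
    (3,2)@(7, 5): e=[-5,81,23] → ·
    (1,3)@(3, 7): e=[69,-9,39] → ·
    (2,3)@(5, 7): e=[35,27,37] → #
    (3,3)@(7, 7): e=[1,63,35] → #
  covered (13 px):
    # # # · · ·
    · # # · · ·
    · # # · · ·
    · · # # · ·
    · · # # · ·
    · · · # · ·
    · · · # · ·
    · · · · · ·
    · · · · · ·
    · · · · · ·

Answer: [[3,2],[2,3],[0,4],[1,4],[2,4],[0,5],[1,5],[0,6],[1,6],[0,7],[0,8]]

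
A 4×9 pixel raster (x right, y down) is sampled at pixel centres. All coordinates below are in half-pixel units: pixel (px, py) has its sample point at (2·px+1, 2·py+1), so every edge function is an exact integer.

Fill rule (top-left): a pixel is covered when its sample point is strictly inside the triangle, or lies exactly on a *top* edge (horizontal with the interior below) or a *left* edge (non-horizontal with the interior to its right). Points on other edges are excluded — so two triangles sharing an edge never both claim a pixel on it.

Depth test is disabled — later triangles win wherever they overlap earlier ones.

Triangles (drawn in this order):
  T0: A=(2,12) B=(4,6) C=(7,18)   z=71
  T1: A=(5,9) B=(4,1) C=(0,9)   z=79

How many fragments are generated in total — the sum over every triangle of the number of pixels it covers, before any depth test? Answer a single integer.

T0:
  2·area = 42
  edge (2, 12)→(4, 6): d=(2,-6) top-left  bias=+0
  edge (4, 6)→(7, 18): d=(3,12) right/bottom  bias=-1
  edge (7, 18)→(2, 12): d=(-5,-6) top-left  bias=+0
    (2,1)@(5, 3): e=[0,-21,63] → ·  [on edge]
    (1,4)@(3, 9): e=[0,21,21] → #  [on edge]
    (2,4)@(5, 9): e=[12,-3,33] → ·
    (1,5)@(3, 11): e=[4,27,11] → #
    (2,5)@(5, 11): e=[16,3,23] → #
    (3,5)@(7, 11): e=[28,-21,35] → ·
    (1,6)@(3, 13): e=[8,33,1] → #
    (3,6)@(7, 13): e=[32,-15,25] → ·
    (0,7)@(1, 15): e=[0,63,-21] → ·  [on edge]
    (1,7)@(3, 15): e=[12,39,-9] → ·
    (2,7)@(5, 15): e=[24,15,3] → #
    (3,7)@(7, 15): e=[36,-9,15] → ·
  covered (6 px):
    · · · ·
    · · · ·
    · · · ·
    · · · ·
    · # · ·
    · # # ·
    · # # ·
    · · # ·
    · · · ·
T1:
  2·area = 40  (B↔C swapped to make it positive)
  edge (5, 9)→(0, 9): d=(-5,0) right/bottom  bias=-1
  edge (0, 9)→(4, 1): d=(4,-8) top-left  bias=+0
  edge (4, 1)→(5, 9): d=(1,8) right/bottom  bias=-1
    (1,1)@(3, 3): e=[30,0,10] → #  [on edge]
    (2,1)@(5, 3): e=[30,16,-6] → ·
    (1,2)@(3, 5): e=[20,8,12] → #
    (2,2)@(5, 5): e=[20,24,-4] → ·
    (0,3)@(1, 7): e=[10,0,30] → #  [on edge]
    (2,3)@(5, 7): e=[10,32,-2] → ·
    (0,4)@(1, 9): e=[0,8,32] → ·  [on edge]
    (1,4)@(3, 9): e=[0,24,16] → ·  [on edge]
    (2,4)@(5, 9): e=[0,40,0] → ·  [on edge]
    (3,4)@(7, 9): e=[0,56,-16] → ·  [on edge]
  covered (4 px):
    · · · ·
    · # · ·
    · # · ·
    # # · ·
    · · · ·
    · · · ·
    · · · ·
    · · · ·
    · · · ·

Answer: 10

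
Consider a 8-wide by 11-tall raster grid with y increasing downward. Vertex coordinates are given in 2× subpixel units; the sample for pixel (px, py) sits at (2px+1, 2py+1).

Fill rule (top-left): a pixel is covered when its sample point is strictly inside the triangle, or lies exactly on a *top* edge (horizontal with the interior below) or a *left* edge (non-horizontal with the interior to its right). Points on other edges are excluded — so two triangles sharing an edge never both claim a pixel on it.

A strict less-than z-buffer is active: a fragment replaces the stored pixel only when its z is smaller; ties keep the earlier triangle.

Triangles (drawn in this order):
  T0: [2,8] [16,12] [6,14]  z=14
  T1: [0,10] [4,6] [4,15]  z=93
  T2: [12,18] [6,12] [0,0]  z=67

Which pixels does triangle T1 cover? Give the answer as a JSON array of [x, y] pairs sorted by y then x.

T0:
  2·area = 68
  edge (2, 8)→(16, 12): d=(14,4) right/bottom  bias=-1
  edge (16, 12)→(6, 14): d=(-10,2) right/bottom  bias=-1
  edge (6, 14)→(2, 8): d=(-4,-6) top-left  bias=+0
    (1,4)@(3, 9): e=[10,56,2] → X
    (2,4)@(5, 9): e=[2,52,14] → X
    (3,4)@(7, 9): e=[-6,48,26] → .
    (1,5)@(3, 11): e=[38,36,-6] → .
    (2,5)@(5, 11): e=[30,32,6] → X
    (3,5)@(7, 11): e=[22,28,18] → X
    (4,5)@(9, 11): e=[14,24,30] → X
    (5,5)@(11, 11): e=[6,20,42] → X
    (6,5)@(13, 11): e=[-2,16,54] → .
    (2,6)@(5, 13): e=[58,12,-2] → .
    (3,6)@(7, 13): e=[50,8,10] → X
    (5,6)@(11, 13): e=[34,0,34] → .  [on edge]
    (0,7)@(1, 15): e=[102,0,-34] → .  [on edge]
  covered (8 px):
    . . . . . . . .
    . . . . . . . .
    . . . . . . . .
    . . . . . . . .
    . X X . . . . .
    . . X X X X . .
    . . . X X . . .
    . . . . . . . .
    . . . . . . . .
    . . . . . . . .
    . . . . . . . .
T1:
  2·area = 36
  edge (0, 10)→(4, 6): d=(4,-4) top-left  bias=+0
  edge (4, 6)→(4, 15): d=(0,9) right/bottom  bias=-1
  edge (4, 15)→(0, 10): d=(-4,-5) top-left  bias=+0
    (4,0)@(9, 1): e=[0,-45,81] → .  [on edge]
    (3,1)@(7, 3): e=[0,-27,63] → .  [on edge]
    (2,2)@(5, 5): e=[0,-9,45] → .  [on edge]
    (1,3)@(3, 7): e=[0,9,27] → X  [on edge]
    (2,3)@(5, 7): e=[8,-9,37] → .
    (0,4)@(1, 9): e=[0,27,9] → X  [on edge]
    (2,4)@(5, 9): e=[16,-9,29] → .
    (0,5)@(1, 11): e=[8,27,1] → X
    (2,5)@(5, 11): e=[24,-9,21] → .
    (0,6)@(1, 13): e=[16,27,-7] → .
    (1,6)@(3, 13): e=[24,9,3] → X
    (2,6)@(5, 13): e=[32,-9,13] → .
  covered (6 px):
    . . . . . . . .
    . . . . . . . .
    . . . . . . . .
    . X . . . . . .
    X X . . . . . .
    X X . . . . . .
    . X . . . . . .
    . . . . . . . .
    . . . . . . . .
    . . . . . . . .
    . . . . . . . .
T2:
  2·area = 36
  edge (12, 18)→(6, 12): d=(-6,-6) top-left  bias=+0
  edge (6, 12)→(0, 0): d=(-6,-12) top-left  bias=+0
  edge (0, 0)→(12, 18): d=(12,18) right/bottom  bias=-1
    (1,2)@(3, 5): e=[24,6,6] → X
    (2,2)@(5, 5): e=[36,30,-30] → .
    (0,3)@(1, 7): e=[0,-30,66] → .  [on edge]
    (1,3)@(3, 7): e=[12,-6,30] → .
    (1,4)@(3, 9): e=[0,-18,54] → .  [on edge]
    (2,4)@(5, 9): e=[12,6,18] → X
    (3,4)@(7, 9): e=[24,30,-18] → .
    (2,5)@(5, 11): e=[0,-6,42] → .  [on edge]
    (3,5)@(7, 11): e=[12,18,6] → X
    (4,5)@(9, 11): e=[24,42,-30] → .
    (3,6)@(7, 13): e=[0,6,30] → X  [on edge]
    (4,6)@(9, 13): e=[12,30,-6] → .
    (4,7)@(9, 15): e=[0,18,18] → X  [on edge]
    (5,8)@(11, 17): e=[0,30,6] → X  [on edge]
    (6,9)@(13, 19): e=[0,42,-6] → .  [on edge]
    (7,10)@(15, 21): e=[0,54,-18] → .  [on edge]
  covered (6 px):
    . . . . . . . .
    . . . . . . . .
    . X . . . . . .
    . . . . . . . .
    . . X . . . . .
    . . . X . . . .
    . . . X . . . .
    . . . . X . . .
    . . . . . X . .
    . . . . . . . .
    . . . . . . . .

Final: [[1,3],[0,4],[1,4],[0,5],[1,5],[1,6]]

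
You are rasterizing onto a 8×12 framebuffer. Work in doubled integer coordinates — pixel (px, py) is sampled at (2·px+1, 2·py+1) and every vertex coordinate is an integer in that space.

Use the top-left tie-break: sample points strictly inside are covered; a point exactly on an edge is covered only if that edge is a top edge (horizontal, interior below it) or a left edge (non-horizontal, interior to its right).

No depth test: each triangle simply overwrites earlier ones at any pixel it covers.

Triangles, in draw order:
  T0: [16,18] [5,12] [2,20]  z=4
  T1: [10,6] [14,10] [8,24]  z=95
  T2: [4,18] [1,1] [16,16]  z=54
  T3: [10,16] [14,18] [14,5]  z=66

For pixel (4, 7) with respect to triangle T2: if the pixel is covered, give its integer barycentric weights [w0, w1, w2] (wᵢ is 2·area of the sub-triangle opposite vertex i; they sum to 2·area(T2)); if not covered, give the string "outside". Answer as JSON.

T0:
  2·area = 106  (B↔C swapped to make it positive)
  edge (16, 18)→(2, 20): d=(-14,2) right/bottom  bias=-1
  edge (2, 20)→(5, 12): d=(3,-8) top-left  bias=+0
  edge (5, 12)→(16, 18): d=(11,6) right/bottom  bias=-1
    (2,6)@(5, 13): e=[92,3,11] → X
    (3,6)@(7, 13): e=[88,19,-1] → .
    (2,7)@(5, 15): e=[64,9,33] → X
    (3,7)@(7, 15): e=[60,25,21] → X
    (4,7)@(9, 15): e=[56,41,9] → X
    (5,7)@(11, 15): e=[52,57,-3] → .
    (2,8)@(5, 17): e=[36,15,55] → X
    (5,8)@(11, 17): e=[24,63,19] → X
    (6,8)@(13, 17): e=[20,79,7] → X
    (7,8)@(15, 17): e=[16,95,-5] → .
    (1,9)@(3, 19): e=[12,5,89] → X
    (4,9)@(9, 19): e=[0,53,53] → .  [on edge]
  covered (12 px):
    . . . . . . . .
    . . . . . . . .
    . . . . . . . .
    . . . . . . . .
    . . . . . . . .
    . . . . . . . .
    . . X . . . . .
    . . X X X . . .
    . . X X X X X .
    . X X X . . . .
    . . . . . . . .
    . . . . . . . .
T1:
  2·area = 80
  edge (10, 6)→(14, 10): d=(4,4) right/bottom  bias=-1
  edge (14, 10)→(8, 24): d=(-6,14) right/bottom  bias=-1
  edge (8, 24)→(10, 6): d=(2,-18) top-left  bias=+0
    (2,0)@(5, 1): e=[0,180,-100] → .  [on edge]
    (3,1)@(7, 3): e=[0,140,-60] → .  [on edge]
    (4,2)@(9, 5): e=[0,100,-20] → .  [on edge]
    (5,3)@(11, 7): e=[0,60,20] → .  [on edge]
    (5,4)@(11, 9): e=[8,48,24] → X
    (6,4)@(13, 9): e=[0,20,60] → .  [on edge]
    (5,5)@(11, 11): e=[16,36,28] → X
    (6,5)@(13, 11): e=[8,8,64] → X
    (7,5)@(15, 11): e=[0,-20,100] → .  [on edge]
    (5,6)@(11, 13): e=[24,24,32] → X
    (6,6)@(13, 13): e=[16,-4,68] → .
    (4,7)@(9, 15): e=[40,40,0] → X  [on edge]
    (5,8)@(11, 17): e=[40,0,40] → .  [on edge]
  covered (9 px):
    . . . . . . . .
    . . . . . . . .
    . . . . . . . .
    . . . . . . . .
    . . . . . X . .
    . . . . . X X .
    . . . . . X . .
    . . . . X X . .
    . . . . X . . .
    . . . . X . . .
    . . . . X . . .
    . . . . . . . .
T2:
  2·area = 210
  edge (4, 18)→(1, 1): d=(-3,-17) top-left  bias=+0
  edge (1, 1)→(16, 16): d=(15,15) right/bottom  bias=-1
  edge (16, 16)→(4, 18): d=(-12,2) right/bottom  bias=-1
    (0,0)@(1, 1): e=[0,0,210] → .  [on edge]
    (1,1)@(3, 3): e=[28,0,182] → .  [on edge]
    (1,2)@(3, 5): e=[22,30,158] → X
    (2,2)@(5, 5): e=[56,0,154] → .  [on edge]
    (1,3)@(3, 7): e=[16,60,134] → X
    (2,3)@(5, 7): e=[50,30,130] → X
    (3,3)@(7, 7): e=[84,0,126] → .  [on edge]
    (1,4)@(3, 9): e=[10,90,110] → X
    (3,4)@(7, 9): e=[78,30,102] → X
    (4,4)@(9, 9): e=[112,0,98] → .  [on edge]
    (1,5)@(3, 11): e=[4,120,86] → X
    (4,5)@(9, 11): e=[106,30,74] → X
    (5,5)@(11, 11): e=[140,0,70] → .  [on edge]
    (6,6)@(13, 13): e=[168,0,42] → .  [on edge]
    (7,7)@(15, 15): e=[196,0,14] → .  [on edge]
  covered (22 px):
    . . . . . . . .
    . . . . . . . .
    . X . . . . . .
    . X X . . . . .
    . X X X . . . .
    . X X X X . . .
    . . X X X X . .
    . . X X X X X .
    . . X X X . . .
    . . . . . . . .
    . . . . . . . .
    . . . . . . . .
T3:
  2·area = 52  (B↔C swapped to make it positive)
  edge (10, 16)→(14, 5): d=(4,-11) top-left  bias=+0
  edge (14, 5)→(14, 18): d=(0,13) right/bottom  bias=-1
  edge (14, 18)→(10, 16): d=(-4,-2) top-left  bias=+0
    (6,4)@(13, 9): e=[5,13,34] → X
    (7,4)@(15, 9): e=[27,-13,38] → .
    (6,5)@(13, 11): e=[13,13,26] → X
    (7,5)@(15, 11): e=[35,-13,30] → .
    (6,6)@(13, 13): e=[21,13,18] → X
    (7,6)@(15, 13): e=[43,-13,22] → .
    (5,7)@(11, 15): e=[7,39,6] → X
    (7,7)@(15, 15): e=[51,-13,14] → .
    (5,8)@(11, 17): e=[15,39,-2] → .
    (6,8)@(13, 17): e=[37,13,2] → X
    (7,8)@(15, 17): e=[59,-13,6] → .
    (6,9)@(13, 19): e=[45,13,-6] → .
  covered (6 px):
    . . . . . . . .
    . . . . . . . .
    . . . . . . . .
    . . . . . . . .
    . . . . . . X .
    . . . . . . X .
    . . . . . . X .
    . . . . . X X .
    . . . . . . X .
    . . . . . . . .
    . . . . . . . .
    . . . . . . . .

Answer: [90,26,94]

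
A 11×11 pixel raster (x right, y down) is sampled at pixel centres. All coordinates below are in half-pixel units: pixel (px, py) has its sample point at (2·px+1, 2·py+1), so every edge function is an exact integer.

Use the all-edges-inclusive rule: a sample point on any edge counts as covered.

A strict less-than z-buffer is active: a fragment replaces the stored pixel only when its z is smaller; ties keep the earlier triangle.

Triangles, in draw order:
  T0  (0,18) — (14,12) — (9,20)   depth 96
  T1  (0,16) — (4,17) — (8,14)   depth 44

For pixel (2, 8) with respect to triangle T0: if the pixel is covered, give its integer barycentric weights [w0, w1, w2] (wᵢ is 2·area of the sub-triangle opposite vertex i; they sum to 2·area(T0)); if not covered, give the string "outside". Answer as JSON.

T0:
  2·area = 82
  edge (0, 18)→(14, 12): d=(14,-6) inclusive
  edge (14, 12)→(9, 20): d=(-5,8) inclusive
  edge (9, 20)→(0, 18): d=(-9,-2) inclusive
    (10,4)@(21, 9): e=[0,-41,123] → .  [on edge]
    (6,6)@(13, 13): e=[8,3,71] → X
    (7,6)@(15, 13): e=[20,-13,75] → .
    (3,7)@(7, 15): e=[0,41,41] → X  [on edge]
    (4,7)@(9, 15): e=[12,25,45] → X
    (5,7)@(11, 15): e=[24,9,49] → X
    (6,7)@(13, 15): e=[36,-7,53] → .
    (1,8)@(3, 17): e=[4,63,15] → X
    (2,8)@(5, 17): e=[16,47,19] → X
    (5,8)@(11, 17): e=[52,-1,31] → .
    (1,9)@(3, 19): e=[32,53,-3] → .
    (2,9)@(5, 19): e=[44,37,1] → X
  covered (11 px):
    . . . . . . . . . . .
    . . . . . . . . . . .
    . . . . . . . . . . .
    . . . . . . . . . . .
    . . . . . . . . . . .
    . . . . . . . . . . .
    . . . . . . X . . . .
    . . . X X X . . . . .
    . X X X X . . . . . .
    . . X X X . . . . . .
    . . . . . . . . . . .
T1:
  2·area = 16  (B↔C swapped to make it positive)
  edge (0, 16)→(8, 14): d=(8,-2) inclusive
  edge (8, 14)→(4, 17): d=(-4,3) inclusive
  edge (4, 17)→(0, 16): d=(-4,-1) inclusive
    (2,7)@(5, 15): e=[2,5,9] → X
    (3,7)@(7, 15): e=[6,-1,11] → .
    (2,8)@(5, 17): e=[18,-3,1] → .
  covered (1 px):
    . . . . . . . . . . .
    . . . . . . . . . . .
    . . . . . . . . . . .
    . . . . . . . . . . .
    . . . . . . . . . . .
    . . . . . . . . . . .
    . . . . . . . . . . .
    . . X . . . . . . . .
    . . . . . . . . . . .
    . . . . . . . . . . .
    . . . . . . . . . . .

Final: [47,19,16]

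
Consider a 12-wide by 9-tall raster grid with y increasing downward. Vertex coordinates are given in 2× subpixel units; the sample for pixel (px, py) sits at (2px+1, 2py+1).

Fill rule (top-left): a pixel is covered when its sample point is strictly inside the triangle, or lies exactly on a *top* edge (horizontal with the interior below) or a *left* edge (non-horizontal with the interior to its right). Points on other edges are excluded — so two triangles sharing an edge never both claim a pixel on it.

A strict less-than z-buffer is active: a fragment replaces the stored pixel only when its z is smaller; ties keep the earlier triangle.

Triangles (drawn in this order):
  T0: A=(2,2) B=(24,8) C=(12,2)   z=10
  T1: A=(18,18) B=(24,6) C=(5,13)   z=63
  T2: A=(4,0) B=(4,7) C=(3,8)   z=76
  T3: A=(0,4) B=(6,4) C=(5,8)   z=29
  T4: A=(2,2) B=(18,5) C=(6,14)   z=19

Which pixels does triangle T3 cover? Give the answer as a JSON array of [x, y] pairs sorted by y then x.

T0:
  2·area = 60  (B↔C swapped to make it positive)
  edge (2, 2)→(12, 2): d=(10,0) top-left  bias=+0
  edge (12, 2)→(24, 8): d=(12,6) right/bottom  bias=-1
  edge (24, 8)→(2, 2): d=(-22,-6) top-left  bias=+0
    (3,1)@(7, 3): e=[10,42,8] → X
    (4,1)@(9, 3): e=[10,30,20] → X
    (5,1)@(11, 3): e=[10,18,32] → X
    (6,1)@(13, 3): e=[10,6,44] → X
    (7,1)@(15, 3): e=[10,-6,56] → .
    (3,2)@(7, 5): e=[30,66,-36] → .
    (4,2)@(9, 5): e=[30,54,-24] → .
    (5,2)@(11, 5): e=[30,42,-12] → .
    (6,2)@(13, 5): e=[30,30,0] → X  [on edge]
    (7,2)@(15, 5): e=[30,18,12] → X
    (8,2)@(17, 5): e=[30,6,24] → X
    (9,2)@(19, 5): e=[30,-6,36] → .
  covered (8 px):
    . . . . . . . . . . . .
    . . . X X X X . . . . .
    . . . . . . X X X . . .
    . . . . . . . . . . X .
    . . . . . . . . . . . .
    . . . . . . . . . . . .
    . . . . . . . . . . . .
    . . . . . . . . . . . .
    . . . . . . . . . . . .
T1:
  2·area = 186  (B↔C swapped to make it positive)
  edge (18, 18)→(5, 13): d=(-13,-5) top-left  bias=+0
  edge (5, 13)→(24, 6): d=(19,-7) top-left  bias=+0
  edge (24, 6)→(18, 18): d=(-6,12) right/bottom  bias=-1
    (11,3)@(23, 7): e=[168,12,6] → X
    (8,4)@(17, 9): e=[112,8,66] → X
    (9,4)@(19, 9): e=[122,22,42] → X
    (10,4)@(21, 9): e=[132,36,18] → X
    (11,4)@(23, 9): e=[142,50,-6] → .
    (5,5)@(11, 11): e=[56,4,126] → X
    (6,5)@(13, 11): e=[66,18,102] → X
    (7,5)@(15, 11): e=[76,32,78] → X
    (11,5)@(23, 11): e=[116,88,-18] → .
    (2,6)@(5, 13): e=[0,0,186] → X  [on edge]
    (3,6)@(7, 13): e=[10,14,162] → X
    (4,6)@(9, 13): e=[20,28,138] → X
  covered (24 px):
    . . . . . . . . . . . .
    . . . . . . . . . . . .
    . . . . . . . . . . . .
    . . . . . . . . . . . X
    . . . . . . . . X X X .
    . . . . . X X X X X X .
    . . X X X X X X X X . .
    . . . . . X X X X X . .
    . . . . . . . . X . . .
T2:
  2·area = 7
  edge (4, 0)→(4, 7): d=(0,7) right/bottom  bias=-1
  edge (4, 7)→(3, 8): d=(-1,1) right/bottom  bias=-1
  edge (3, 8)→(4, 0): d=(1,-8) top-left  bias=+0
  covered (0 px):
    . . . . . . . . . . . .
    . . . . . . . . . . . .
    . . . . . . . . . . . .
    . . . . . . . . . . . .
    . . . . . . . . . . . .
    . . . . . . . . . . . .
    . . . . . . . . . . . .
    . . . . . . . . . . . .
    . . . . . . . . . . . .
T3:
  2·area = 24
  edge (0, 4)→(6, 4): d=(6,0) top-left  bias=+0
  edge (6, 4)→(5, 8): d=(-1,4) right/bottom  bias=-1
  edge (5, 8)→(0, 4): d=(-5,-4) top-left  bias=+0
    (1,2)@(3, 5): e=[6,11,7] → X
    (2,2)@(5, 5): e=[6,3,15] → X
    (3,2)@(7, 5): e=[6,-5,23] → .
    (1,3)@(3, 7): e=[18,9,-3] → .
    (2,3)@(5, 7): e=[18,1,5] → X
    (3,3)@(7, 7): e=[18,-7,13] → .
    (2,4)@(5, 9): e=[30,-1,-5] → .
  covered (3 px):
    . . . . . . . . . . . .
    . . . . . . . . . . . .
    . X X . . . . . . . . .
    . . X . . . . . . . . .
    . . . . . . . . . . . .
    . . . . . . . . . . . .
    . . . . . . . . . . . .
    . . . . . . . . . . . .
    . . . . . . . . . . . .
T4:
  2·area = 180
  edge (2, 2)→(18, 5): d=(16,3) right/bottom  bias=-1
  edge (18, 5)→(6, 14): d=(-12,9) right/bottom  bias=-1
  edge (6, 14)→(2, 2): d=(-4,-12) top-left  bias=+0
    (1,1)@(3, 3): e=[13,159,8] → X
    (2,1)@(5, 3): e=[7,141,32] → X
    (3,1)@(7, 3): e=[1,123,56] → X
    (4,1)@(9, 3): e=[-5,105,80] → .
    (1,2)@(3, 5): e=[45,135,0] → X  [on edge]
    (4,2)@(9, 5): e=[27,81,72] → X
    (5,2)@(11, 5): e=[21,63,96] → X
    (6,2)@(13, 5): e=[15,45,120] → X
    (7,2)@(15, 5): e=[9,27,144] → X
    (8,2)@(17, 5): e=[3,9,168] → X
    (9,2)@(19, 5): e=[-3,-9,192] → .
    (1,3)@(3, 7): e=[77,111,-8] → .
    (2,5)@(5, 11): e=[135,45,0] → X  [on edge]
    (3,8)@(7, 17): e=[225,-45,0] → .  [on edge]
  covered (25 px):
    . . . . . . . . . . . .
    . X X X . . . . . . . .
    . X X X X X X X X . . .
    . . X X X X X X . . . .
    . . X X X X . . . . . .
    . . X X X . . . . . . .
    . . . X . . . . . . . .
    . . . . . . . . . . . .
    . . . . . . . . . . . .

Final: [[1,2],[2,2],[2,3]]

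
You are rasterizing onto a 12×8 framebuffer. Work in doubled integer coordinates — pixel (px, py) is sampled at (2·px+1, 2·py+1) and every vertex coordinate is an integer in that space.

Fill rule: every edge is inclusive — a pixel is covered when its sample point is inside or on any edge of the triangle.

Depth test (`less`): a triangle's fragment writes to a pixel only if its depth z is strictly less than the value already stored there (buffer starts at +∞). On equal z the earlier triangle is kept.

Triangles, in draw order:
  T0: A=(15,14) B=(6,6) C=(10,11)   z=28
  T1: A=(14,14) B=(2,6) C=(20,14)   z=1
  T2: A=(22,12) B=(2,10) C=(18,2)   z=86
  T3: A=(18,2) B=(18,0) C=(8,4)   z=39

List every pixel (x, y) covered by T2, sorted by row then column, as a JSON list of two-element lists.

T0:
  2·area = 13  (B↔C swapped to make it positive)
  edge (15, 14)→(10, 11): d=(-5,-3) inclusive
  edge (10, 11)→(6, 6): d=(-4,-5) inclusive
  edge (6, 6)→(15, 14): d=(9,8) inclusive
    (3,3)@(7, 7): e=[11,1,1] → █
    (4,3)@(9, 7): e=[17,11,-15] → ·
    (3,4)@(7, 9): e=[1,-7,19] → ·
    (4,4)@(9, 9): e=[7,3,3] → █
    (5,4)@(11, 9): e=[13,13,-13] → ·
    (4,5)@(9, 11): e=[-3,-5,21] → ·
    (5,5)@(11, 11): e=[3,5,5] → █
    (6,5)@(13, 11): e=[9,15,-11] → ·
    (5,6)@(11, 13): e=[-7,-3,23] → ·
  covered (3 px):
    · · · · · · · · · · · ·
    · · · · · · · · · · · ·
    · · · · · · · · · · · ·
    · · · █ · · · · · · · ·
    · · · · █ · · · · · · ·
    · · · · · █ · · · · · ·
    · · · · · · · · · · · ·
    · · · · · · · · · · · ·
T1:
  2·area = 48
  edge (14, 14)→(2, 6): d=(-12,-8) inclusive
  edge (2, 6)→(20, 14): d=(18,8) inclusive
  edge (20, 14)→(14, 14): d=(-6,0) inclusive
    (3,4)@(7, 9): e=[4,14,30] → █
    (4,4)@(9, 9): e=[20,-2,30] → ·
    (3,5)@(7, 11): e=[-20,50,18] → ·
    (5,5)@(11, 11): e=[12,18,18] → █
    (6,5)@(13, 11): e=[28,2,18] → █
    (7,5)@(15, 11): e=[44,-14,18] → ·
    (5,6)@(11, 13): e=[-12,54,6] → ·
    (6,6)@(13, 13): e=[4,38,6] → █
    (7,6)@(15, 13): e=[20,22,6] → █
    (8,6)@(17, 13): e=[36,6,6] → █
    (9,6)@(19, 13): e=[52,-10,6] → ·
    (6,7)@(13, 15): e=[-20,74,-6] → ·
  covered (6 px):
    · · · · · · · · · · · ·
    · · · · · · · · · · · ·
    · · · · · · · · · · · ·
    · · · · · · · · · · · ·
    · · · █ · · · · · · · ·
    · · · · · █ █ · · · · ·
    · · · · · · █ █ █ · · ·
    · · · · · · · · · · · ·
T2:
  2·area = 192
  edge (22, 12)→(2, 10): d=(-20,-2) inclusive
  edge (2, 10)→(18, 2): d=(16,-8) inclusive
  edge (18, 2)→(22, 12): d=(4,10) inclusive
    (8,1)@(17, 3): e=[170,8,14] → █
    (9,1)@(19, 3): e=[174,24,-6] → ·
    (6,2)@(13, 5): e=[122,8,62] → █
    (7,2)@(15, 5): e=[126,24,42] → █
    (9,2)@(19, 5): e=[134,56,2] → █
    (10,2)@(21, 5): e=[138,72,-18] → ·
    (4,3)@(9, 7): e=[74,8,110] → █
    (5,3)@(11, 7): e=[78,24,90] → █
    (10,3)@(21, 7): e=[98,104,-10] → ·
    (2,4)@(5, 9): e=[26,8,158] → █
    (3,4)@(7, 9): e=[30,24,138] → █
    (10,4)@(21, 9): e=[58,136,-2] → ·
  covered (24 px):
    · · · · · · · · · · · ·
    · · · · · · · · █ · · ·
    · · · · · · █ █ █ █ · ·
    · · · · █ █ █ █ █ █ · ·
    · · █ █ █ █ █ █ █ █ · ·
    · · · · · · █ █ █ █ █ ·
    · · · · · · · · · · · ·
    · · · · · · · · · · · ·
T3:
  2·area = 20  (B↔C swapped to make it positive)
  edge (18, 2)→(8, 4): d=(-10,2) inclusive
  edge (8, 4)→(18, 0): d=(10,-4) inclusive
  edge (18, 0)→(18, 2): d=(0,2) inclusive
    (8,0)@(17, 1): e=[12,6,2] → █
    (9,0)@(19, 1): e=[8,14,-2] → ·
    (11,0)@(23, 1): e=[0,30,-10] → ·  [on edge]
    (5,1)@(11, 3): e=[4,2,14] → █
    (6,1)@(13, 3): e=[0,10,10] → █  [on edge]
    (7,1)@(15, 3): e=[-4,18,6] → ·
    (8,1)@(17, 3): e=[-8,26,2] → ·
    (1,2)@(3, 5): e=[0,-10,30] → ·  [on edge]
    (5,2)@(11, 5): e=[-16,22,14] → ·
    (6,2)@(13, 5): e=[-20,30,10] → ·
  covered (3 px):
    · · · · · · · · █ · · ·
    · · · · · █ █ · · · · ·
    · · · · · · · · · · · ·
    · · · · · · · · · · · ·
    · · · · · · · · · · · ·
    · · · · · · · · · · · ·
    · · · · · · · · · · · ·
    · · · · · · · · · · · ·

Final: [[8,1],[6,2],[7,2],[8,2],[9,2],[4,3],[5,3],[6,3],[7,3],[8,3],[9,3],[2,4],[3,4],[4,4],[5,4],[6,4],[7,4],[8,4],[9,4],[6,5],[7,5],[8,5],[9,5],[10,5]]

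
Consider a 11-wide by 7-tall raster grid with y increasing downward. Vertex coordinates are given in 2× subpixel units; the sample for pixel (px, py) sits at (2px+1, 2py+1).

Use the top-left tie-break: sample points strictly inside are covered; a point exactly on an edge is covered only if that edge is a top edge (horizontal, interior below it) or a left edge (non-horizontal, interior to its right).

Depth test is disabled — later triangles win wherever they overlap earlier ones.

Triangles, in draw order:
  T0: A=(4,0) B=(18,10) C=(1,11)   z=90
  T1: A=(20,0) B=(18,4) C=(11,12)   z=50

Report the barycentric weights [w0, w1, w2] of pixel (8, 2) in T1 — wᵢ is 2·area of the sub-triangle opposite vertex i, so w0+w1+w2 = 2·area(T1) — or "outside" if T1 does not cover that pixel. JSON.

T0:
  2·area = 184
  edge (4, 0)→(18, 10): d=(14,10) right/bottom  bias=-1
  edge (18, 10)→(1, 11): d=(-17,1) right/bottom  bias=-1
  edge (1, 11)→(4, 0): d=(3,-11) top-left  bias=+0
    (2,0)@(5, 1): e=[4,166,14] → #
    (3,0)@(7, 1): e=[-16,164,36] → ·
    (2,1)@(5, 3): e=[32,132,20] → #
    (3,1)@(7, 3): e=[12,130,42] → #
    (4,1)@(9, 3): e=[-8,128,64] → ·
    (1,2)@(3, 5): e=[80,100,4] → #
    (4,2)@(9, 5): e=[20,94,70] → #
    (5,2)@(11, 5): e=[0,92,92] → ·  [on edge]
    (1,3)@(3, 7): e=[108,66,10] → #
    (5,3)@(11, 7): e=[28,58,98] → #
    (6,3)@(13, 7): e=[8,56,120] → #
    (7,3)@(15, 7): e=[-12,54,142] → ·
    (0,5)@(1, 11): e=[184,0,0] → ·  [on edge]
  covered (20 px):
    · · # · · · · · · · ·
    · · # # · · · · · · ·
    · # # # # · · · · · ·
    · # # # # # # · · · ·
    · # # # # # # # · · ·
    · · · · · · · · · · ·
    · · · · · · · · · · ·
T1:
  2·area = 12
  edge (20, 0)→(18, 4): d=(-2,4) right/bottom  bias=-1
  edge (18, 4)→(11, 12): d=(-7,8) right/bottom  bias=-1
  edge (11, 12)→(20, 0): d=(9,-12) top-left  bias=+0
    (8,2)@(17, 5): e=[2,1,9] → #
    (9,2)@(19, 5): e=[-6,-15,33] → ·
    (7,3)@(15, 7): e=[6,3,3] → #
    (8,3)@(17, 7): e=[-2,-13,27] → ·
    (7,4)@(15, 9): e=[2,-11,21] → ·
  covered (2 px):
    · · · · · · · · · · ·
    · · · · · · · · · · ·
    · · · · · · · · # · ·
    · · · · · · · # · · ·
    · · · · · · · · · · ·
    · · · · · · · · · · ·
    · · · · · · · · · · ·

Result: [1,9,2]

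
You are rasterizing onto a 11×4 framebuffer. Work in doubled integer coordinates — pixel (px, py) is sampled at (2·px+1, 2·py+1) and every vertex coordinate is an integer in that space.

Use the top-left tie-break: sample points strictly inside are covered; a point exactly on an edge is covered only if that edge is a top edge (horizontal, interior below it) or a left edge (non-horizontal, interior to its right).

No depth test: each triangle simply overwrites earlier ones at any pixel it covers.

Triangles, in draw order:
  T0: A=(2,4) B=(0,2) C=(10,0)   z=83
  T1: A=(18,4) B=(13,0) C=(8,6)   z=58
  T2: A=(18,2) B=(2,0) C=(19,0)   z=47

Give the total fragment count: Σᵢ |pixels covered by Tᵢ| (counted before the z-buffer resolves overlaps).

T0:
  2·area = 24
  edge (2, 4)→(0, 2): d=(-2,-2) top-left  bias=+0
  edge (0, 2)→(10, 0): d=(10,-2) top-left  bias=+0
  edge (10, 0)→(2, 4): d=(-8,4) right/bottom  bias=-1
    (2,0)@(5, 1): e=[12,0,12] → X  [on edge]
    (3,0)@(7, 1): e=[16,4,4] → X
    (4,0)@(9, 1): e=[20,8,-4] → .
    (0,1)@(1, 3): e=[0,12,12] → X  [on edge]
    (1,1)@(3, 3): e=[4,16,4] → X
    (2,1)@(5, 3): e=[8,20,-4] → .
    (3,1)@(7, 3): e=[12,24,-12] → .
    (0,2)@(1, 5): e=[-4,32,-4] → .
    (1,2)@(3, 5): e=[0,36,-12] → .  [on edge]
    (2,3)@(5, 7): e=[0,60,-36] → .  [on edge]
  covered (4 px):
    . . X X . . . . . . .
    X X . . . . . . . . .
    . . . . . . . . . . .
    . . . . . . . . . . .
T1:
  2·area = 50  (B↔C swapped to make it positive)
  edge (18, 4)→(8, 6): d=(-10,2) right/bottom  bias=-1
  edge (8, 6)→(13, 0): d=(5,-6) top-left  bias=+0
  edge (13, 0)→(18, 4): d=(5,4) right/bottom  bias=-1
    (6,0)@(13, 1): e=[40,5,5] → X
    (7,0)@(15, 1): e=[36,17,-3] → .
    (5,1)@(11, 3): e=[24,3,23] → X
    (7,1)@(15, 3): e=[16,27,7] → X
    (8,1)@(17, 3): e=[12,39,-1] → .
    (4,2)@(9, 5): e=[8,1,41] → X
    (6,2)@(13, 5): e=[0,25,25] → .  [on edge]
    (7,2)@(15, 5): e=[-4,37,17] → .
    (1,3)@(3, 7): e=[0,-25,75] → .  [on edge]
    (4,3)@(9, 7): e=[-12,11,51] → .
    (5,3)@(11, 7): e=[-16,23,43] → .
  covered (6 px):
    . . . . . . X . . . .
    . . . . . X X X . . .
    . . . . X X . . . . .
    . . . . . . . . . . .
T2:
  2·area = 34
  edge (18, 2)→(2, 0): d=(-16,-2) top-left  bias=+0
  edge (2, 0)→(19, 0): d=(17,0) top-left  bias=+0
  edge (19, 0)→(18, 2): d=(-1,2) right/bottom  bias=-1
    (5,0)@(11, 1): e=[2,17,15] → X
    (6,0)@(13, 1): e=[6,17,11] → X
    (7,0)@(15, 1): e=[10,17,7] → X
    (8,0)@(17, 1): e=[14,17,3] → X
    (9,0)@(19, 1): e=[18,17,-1] → .
    (5,1)@(11, 3): e=[-30,51,13] → .
    (6,1)@(13, 3): e=[-26,51,9] → .
    (7,1)@(15, 3): e=[-22,51,5] → .
    (8,1)@(17, 3): e=[-18,51,1] → .
  covered (4 px):
    . . . . . X X X X . .
    . . . . . . . . . . .
    . . . . . . . . . . .
    . . . . . . . . . . .

Final: 14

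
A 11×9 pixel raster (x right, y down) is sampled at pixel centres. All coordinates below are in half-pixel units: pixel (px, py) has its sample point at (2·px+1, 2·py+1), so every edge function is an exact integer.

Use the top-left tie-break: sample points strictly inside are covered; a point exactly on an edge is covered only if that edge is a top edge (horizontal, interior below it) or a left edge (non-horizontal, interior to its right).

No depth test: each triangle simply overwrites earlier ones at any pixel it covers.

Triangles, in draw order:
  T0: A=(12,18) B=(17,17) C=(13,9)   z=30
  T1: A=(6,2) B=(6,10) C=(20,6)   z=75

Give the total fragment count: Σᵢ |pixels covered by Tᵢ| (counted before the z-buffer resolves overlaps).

T0:
  2·area = 44  (B↔C swapped to make it positive)
  edge (12, 18)→(13, 9): d=(1,-9) top-left  bias=+0
  edge (13, 9)→(17, 17): d=(4,8) right/bottom  bias=-1
  edge (17, 17)→(12, 18): d=(-5,1) right/bottom  bias=-1
    (4,0)@(9, 1): e=[-44,0,88] → .  [on edge]
    (5,2)@(11, 5): e=[-22,0,66] → .  [on edge]
    (6,4)@(13, 9): e=[0,0,44] → .  [on edge]
    (6,5)@(13, 11): e=[2,8,34] → X
    (7,5)@(15, 11): e=[20,-8,32] → .
    (6,6)@(13, 13): e=[4,16,24] → X
    (7,6)@(15, 13): e=[22,0,22] → .  [on edge]
    (6,7)@(13, 15): e=[6,24,14] → X
    (7,7)@(15, 15): e=[24,8,12] → X
    (8,7)@(17, 15): e=[42,-8,10] → .
    (6,8)@(13, 17): e=[8,32,4] → X
    (8,8)@(17, 17): e=[44,0,0] → .  [on edge]
  covered (6 px):
    . . . . . . . . . . .
    . . . . . . . . . . .
    . . . . . . . . . . .
    . . . . . . . . . . .
    . . . . . . . . . . .
    . . . . . . X . . . .
    . . . . . . X . . . .
    . . . . . . X X . . .
    . . . . . . X X . . .
T1:
  2·area = 112  (B↔C swapped to make it positive)
  edge (6, 2)→(20, 6): d=(14,4) right/bottom  bias=-1
  edge (20, 6)→(6, 10): d=(-14,4) right/bottom  bias=-1
  edge (6, 10)→(6, 2): d=(0,-8) top-left  bias=+0
    (3,1)@(7, 3): e=[10,94,8] → X
    (4,1)@(9, 3): e=[2,86,24] → X
    (5,1)@(11, 3): e=[-6,78,40] → .
    (3,2)@(7, 5): e=[38,66,8] → X
    (5,2)@(11, 5): e=[22,50,40] → X
    (6,2)@(13, 5): e=[14,42,56] → X
    (7,2)@(15, 5): e=[6,34,72] → X
    (8,2)@(17, 5): e=[-2,26,88] → .
    (3,3)@(7, 7): e=[66,38,8] → X
    (8,3)@(17, 7): e=[26,-2,88] → .
    (3,4)@(7, 9): e=[94,10,8] → X
    (5,4)@(11, 9): e=[78,-6,40] → .
  covered (14 px):
    . . . . . . . . . . .
    . . . X X . . . . . .
    . . . X X X X X . . .
    . . . X X X X X . . .
    . . . X X . . . . . .
    . . . . . . . . . . .
    . . . . . . . . . . .
    . . . . . . . . . . .
    . . . . . . . . . . .

Result: 20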